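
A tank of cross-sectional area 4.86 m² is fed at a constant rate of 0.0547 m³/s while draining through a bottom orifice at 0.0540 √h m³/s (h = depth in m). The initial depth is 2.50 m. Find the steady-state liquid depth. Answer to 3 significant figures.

Unsteady balance on liquid volume: A dh/dt = Q_in − 0.0540 √h. At steady state dh/dt = 0:
Q_in = 0.0540 √h_ss ⇒ √h_ss = 0.0547/0.0540 = 1.0130.
h_ss = 1.0130² = 1.0261 m. (Since h₀ = 2.50 m > h_ss, the level will fall toward this value.)

1.03 m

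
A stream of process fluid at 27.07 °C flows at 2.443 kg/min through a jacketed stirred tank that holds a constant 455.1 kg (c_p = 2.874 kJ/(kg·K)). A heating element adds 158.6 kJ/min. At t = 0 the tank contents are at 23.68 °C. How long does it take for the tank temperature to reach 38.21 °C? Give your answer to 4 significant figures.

M c_p dT/dt = ṁ c_p (T_in − T) + Q̇.
τ = M/ṁ = 186.287 min; T_ss = T_in + Q̇/(ṁ c_p) = 49.6588 °C.
T(t) = T_ss + (T₀ − T_ss) e^(−t/τ). Set T = 38.21:
e^(−t/τ) = (38.21 − 49.6588)/(23.68 − 49.6588) = 0.440698
t = −186.287 · ln(0.440698) = 152.643 min.

152.6 min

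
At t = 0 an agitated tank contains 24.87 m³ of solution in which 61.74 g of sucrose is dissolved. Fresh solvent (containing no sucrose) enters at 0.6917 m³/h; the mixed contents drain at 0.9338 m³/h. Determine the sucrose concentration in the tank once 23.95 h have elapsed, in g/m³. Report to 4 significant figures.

Total volume: dV/dt = Q_in − Q_out = -0.242100 m³/h, so V(t) = 24.87 − 0.242100 t and V(23.95) = 19.0717 m³.
No sucrose enters, so dm/dt = −Q_out · (m/V).
Separate: dm/m = −Q_out dt/V(t) ⇒ ln(m/m₀) = −(Q_out/(Q_in−Q_out)) ln(V/V₀).
m = m₀ (V₀/V)^(Q_out/(Q_in−Q_out)) = 61.74 × (24.87/19.0717)^(-3.85708) = 22.1767 g.
C = m/V = 22.1767/19.0717 = 1.16281 g/m³.

1.163 g/m³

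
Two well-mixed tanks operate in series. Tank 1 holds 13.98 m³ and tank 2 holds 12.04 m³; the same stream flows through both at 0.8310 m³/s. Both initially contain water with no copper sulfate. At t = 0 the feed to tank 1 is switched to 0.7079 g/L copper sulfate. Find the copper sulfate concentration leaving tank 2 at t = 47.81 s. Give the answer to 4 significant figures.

0.5725 g/L

Time constants: τᵢ = Vᵢ/Q for each well-mixed tank.
τ₁ = 13.98/0.8310 = 16.8231 s; τ₂ = 12.04/0.8310 = 14.4886 s.
Tank 1: C₁ = C_in(1 − e^(−t/τ₁)). Tank 2 (τ₁ ≠ τ₂): C₂ = C_in[1 − (τ₁ e^(−t/τ₁) − τ₂ e^(−t/τ₂))/(τ₁ − τ₂)].
At t = 47.81: e^(−t/τ₁) = 0.0583133, e^(−t/τ₂) = 0.0368890.
C₂ = 0.7079·[1 − (16.8231·0.0583133 − 14.4886·0.0368890)/(2.33454)] = 0.7079·0.808723 = 0.572495 g/L.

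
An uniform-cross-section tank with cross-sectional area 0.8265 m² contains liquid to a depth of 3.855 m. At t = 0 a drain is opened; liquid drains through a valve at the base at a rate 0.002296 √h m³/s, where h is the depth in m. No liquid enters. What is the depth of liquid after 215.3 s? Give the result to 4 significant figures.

2.770 m

Mass balance (ρ constant): A dh/dt = −0.002296 √h.
∫ h^(−1/2) dh = −(0.002296/A) ∫ dt, giving 2√h = 2√h₀ − (0.002296/A) t.
√h = √3.855 − 0.002296·215.3/(2·0.8265) = 1.96342 − 0.299049 = 1.66437.
h = 1.66437² = 2.77011 m.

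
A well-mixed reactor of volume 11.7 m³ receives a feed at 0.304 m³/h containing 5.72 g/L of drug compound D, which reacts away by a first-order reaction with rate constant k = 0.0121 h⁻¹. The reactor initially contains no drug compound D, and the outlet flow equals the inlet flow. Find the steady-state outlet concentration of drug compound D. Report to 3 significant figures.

Accumulation = in − out − consumed: V dC/dt = Q C_in − Q C − k V C.
At steady state: 0 = Q C_in − (Q + kV) C_ss, so C_ss = Q C_in/(Q + kV).
C_ss = 0.304·5.72/(0.304 + 0.0121·11.7) = 1.7389/0.44557 = 3.9026 g/L.

3.90 g/L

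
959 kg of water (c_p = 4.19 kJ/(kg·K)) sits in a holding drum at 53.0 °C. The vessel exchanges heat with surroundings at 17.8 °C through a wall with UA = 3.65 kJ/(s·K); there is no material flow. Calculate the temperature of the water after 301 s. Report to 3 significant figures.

Lumped-capacitance energy balance: M c_p dT/dt = UA(T_amb − T).
dT/dt = (T_ss − T)/τ with T_ss = T_amb = 17.800 °C, τ = M c_p/UA = 959·4.19/3.65 = 1100.9 s.
Solution: T(t) = T_ss + (T₀ − T_ss) e^(−t/τ).
T(301) = 17.800 + (35.200)·0.76077 = 44.579 °C.

44.6 °C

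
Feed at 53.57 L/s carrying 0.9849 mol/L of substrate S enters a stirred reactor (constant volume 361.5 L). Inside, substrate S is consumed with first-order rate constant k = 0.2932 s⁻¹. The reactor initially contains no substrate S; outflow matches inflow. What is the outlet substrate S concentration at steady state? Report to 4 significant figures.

0.3307 mol/L

V dC/dt = Q(C_in − C) − k V C.
At steady state: 0 = Q C_in − (Q + kV) C_ss, so C_ss = Q C_in/(Q + kV).
C_ss = 53.57·0.9849/(53.57 + 0.2932·361.5) = 52.7611/159.562 = 0.330662 mol/L.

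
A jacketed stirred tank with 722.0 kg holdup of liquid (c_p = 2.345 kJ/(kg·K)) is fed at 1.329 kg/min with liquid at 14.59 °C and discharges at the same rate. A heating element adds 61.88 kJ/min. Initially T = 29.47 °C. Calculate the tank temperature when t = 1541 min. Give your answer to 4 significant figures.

M c_p dT/dt = ṁ c_p (T_in − T) + Q̇.
Rearrange: dT/dt = (T_ss − T)/τ with τ = M/ṁ = 543.266 min and T_ss = T_in + Q̇/(ṁ c_p) = 34.4456 °C.
Solution: T(t) = T_ss + (T₀ − T_ss) e^(−t/τ).
T(1541) = 34.4456 + (-4.97558)·e^(−1541/543.266) = 34.4456 + (-4.97558)·0.0586276 = 34.1539 °C.

34.15 °C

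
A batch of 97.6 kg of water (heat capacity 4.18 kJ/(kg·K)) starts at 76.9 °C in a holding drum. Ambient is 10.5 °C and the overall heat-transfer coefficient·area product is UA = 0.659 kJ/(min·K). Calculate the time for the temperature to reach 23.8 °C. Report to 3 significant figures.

Unsteady energy balance on the tank contents: M c_p dT/dt = −UA(T − T_amb).
τ = M c_p/UA = 619.07 min; T_ss = T_amb = 10.500 °C.
T(t) = T_ss + (T₀ − T_ss)e^(−t/τ); set T = 23.8:
t = −τ ln[(T − T_ss)/(T₀ − T_ss)] = −619.07 · ln(0.20030) = 995.43 min.

995 min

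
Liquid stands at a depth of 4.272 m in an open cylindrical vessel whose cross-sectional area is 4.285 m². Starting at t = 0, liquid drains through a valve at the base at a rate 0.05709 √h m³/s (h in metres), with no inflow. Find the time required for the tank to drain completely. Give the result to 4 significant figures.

With no inflow, A dh/dt = −0.05709 √h.
Separate and integrate: 2(√h − √h₀) = −(0.05709/A) t.
Tank is empty when √h = 0: t_empty = 2A√h₀/0.05709.
t_empty = 2·4.285·√4.272/0.05709 = 8.57000·2.06688/0.05709 = 310.268 s.

310.3 s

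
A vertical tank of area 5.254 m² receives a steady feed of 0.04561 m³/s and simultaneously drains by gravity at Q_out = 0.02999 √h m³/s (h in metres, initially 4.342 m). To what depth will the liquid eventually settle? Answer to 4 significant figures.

2.313 m

A dh/dt = Q_in − 0.02999 √h. Steady state requires inflow = outflow:
Q_in = 0.02999 √h_ss ⇒ √h_ss = 0.04561/0.02999 = 1.52084.
h_ss = 1.52084² = 2.31296 m. (Since h₀ = 4.342 m > h_ss, the level will fall toward this value.)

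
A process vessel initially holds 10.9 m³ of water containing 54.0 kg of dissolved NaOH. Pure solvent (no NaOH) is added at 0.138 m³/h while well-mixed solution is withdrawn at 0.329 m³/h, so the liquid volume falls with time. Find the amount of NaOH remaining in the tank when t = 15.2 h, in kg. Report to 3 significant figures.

Total volume: dV/dt = Q_in − Q_out = -0.19100 m³/h, so V(t) = 10.9 − 0.19100 t and V(15.2) = 7.9968 m³.
No NaOH enters, so dm/dt = −Q_out · (m/V).
dm/m = −Q_out dt/(V₀ − 0.19100 t); integrating gives ln(m/m₀) = −(Q_out/(Q_in−Q_out)) ln(V/V₀).
m = m₀ (V₀/V)^(Q_out/(Q_in−Q_out)) = 54.0 × (10.9/7.9968)^(-1.7225) = 31.674 kg.

31.7 kg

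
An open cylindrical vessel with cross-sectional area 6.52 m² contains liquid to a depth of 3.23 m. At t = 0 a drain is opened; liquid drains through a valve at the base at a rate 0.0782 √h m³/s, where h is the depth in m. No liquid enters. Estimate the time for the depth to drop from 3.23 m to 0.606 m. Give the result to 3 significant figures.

170 s

With no inflow, A dh/dt = −0.0782 √h.
Separate and integrate: 2(√h − √h₀) = −(0.0782/A) t.
t = 2A(√h₀ − √h)/0.0782 = 2·6.52·(√3.23 − √0.606)/0.0782
  = 13.040 × (1.7972 − 0.77846) / 0.0782 = 169.88 s.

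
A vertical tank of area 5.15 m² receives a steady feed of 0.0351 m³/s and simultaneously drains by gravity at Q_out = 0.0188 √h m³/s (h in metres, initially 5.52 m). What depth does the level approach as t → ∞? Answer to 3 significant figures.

Volume balance on the tank: A dh/dt = Q_in − 0.0188 √h. At steady state dh/dt = 0:
Q_in = 0.0188 √h_ss ⇒ √h_ss = 0.0351/0.0188 = 1.8670.
h_ss = 1.8670² = 3.4858 m. (Since h₀ = 5.52 m > h_ss, the level will fall toward this value.)

3.49 m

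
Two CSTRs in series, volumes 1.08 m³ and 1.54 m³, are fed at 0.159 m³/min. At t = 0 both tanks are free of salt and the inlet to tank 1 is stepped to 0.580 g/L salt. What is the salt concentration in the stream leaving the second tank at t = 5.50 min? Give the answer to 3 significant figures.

Time constants: τᵢ = Vᵢ/Q for each well-mixed tank.
τ₁ = 1.08/0.159 = 6.7925 min; τ₂ = 1.54/0.159 = 9.6855 min.
Solving the cascade with C₁(0)=C₂(0)=0 gives C₂(t) = C_in[1 − (τ₁ e^(−t/τ₁) − τ₂ e^(−t/τ₂))/(τ₁ − τ₂)].
At t = 5.50: e^(−t/τ₁) = 0.44498, e^(−t/τ₂) = 0.56674.
C₂ = 0.580·[1 − (6.7925·0.44498 − 9.6855·0.56674)/(-2.8931)] = 0.580·0.14740 = 0.085490 g/L.

0.0855 g/L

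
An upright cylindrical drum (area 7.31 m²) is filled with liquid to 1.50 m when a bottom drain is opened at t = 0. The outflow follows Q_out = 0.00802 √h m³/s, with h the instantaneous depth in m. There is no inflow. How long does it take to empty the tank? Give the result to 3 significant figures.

2230 s

With no inflow, A dh/dt = −0.00802 √h.
This is separable: 2 d(√h)/dt = −0.00802/A, so √h = √h₀ − (0.00802/(2A)) t.
Set h = 0: 2√h₀ = (0.00802/A) t_empty ⇒ t_empty = 2A√h₀/0.00802.
t_empty = 2·7.31·√1.50/0.00802 = 14.620·1.2247/0.00802 = 2232.6 s.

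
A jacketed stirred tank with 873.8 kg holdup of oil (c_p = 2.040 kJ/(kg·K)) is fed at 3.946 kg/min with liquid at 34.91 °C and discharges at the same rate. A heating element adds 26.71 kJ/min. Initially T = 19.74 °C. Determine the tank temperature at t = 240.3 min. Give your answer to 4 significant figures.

31.98 °C

Energy balance: M c_p dT/dt = ṁ c_p (T_in − T) + 26.71.
Rearrange: dT/dt = (T_ss − T)/τ with τ = M/ṁ = 221.439 min and T_ss = T_in + Q̇/(ṁ c_p) = 38.2281 °C.
This is linear first-order; T(t) = T_ss + (T₀ − T_ss) e^(−t/τ).
T(240.3) = 38.2281 + (-18.4881)·e^(−240.3/221.439) = 38.2281 + (-18.4881)·0.337843 = 31.9820 °C.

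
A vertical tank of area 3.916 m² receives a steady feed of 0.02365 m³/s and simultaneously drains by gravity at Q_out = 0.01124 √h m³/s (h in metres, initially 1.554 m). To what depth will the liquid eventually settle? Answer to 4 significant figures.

A dh/dt = Q_in − 0.01124 √h. Steady state requires inflow = outflow:
Q_in = 0.01124 √h_ss ⇒ √h_ss = 0.02365/0.01124 = 2.10409.
h_ss = 2.10409² = 4.42721 m. (Since h₀ = 1.554 m < h_ss, the level will rise toward this value.)

4.427 m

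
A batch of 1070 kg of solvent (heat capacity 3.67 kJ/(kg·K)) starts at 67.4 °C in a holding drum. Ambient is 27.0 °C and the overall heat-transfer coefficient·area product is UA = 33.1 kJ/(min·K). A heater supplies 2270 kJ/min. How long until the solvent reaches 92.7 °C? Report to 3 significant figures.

M c_p dT/dt = −UA(T − T_amb) + Q̇.
τ = M c_p/UA = 118.64 min; T_ss = T_amb + Q̇/UA = 27.0 + 2270/33.1 = 95.580 °C.
T(t) = T_ss + (T₀ − T_ss)e^(−t/τ); set T = 92.7:
t = −τ ln[(T − T_ss)/(T₀ − T_ss)] = −118.64 · ln(0.10220) = 270.59 min.

271 min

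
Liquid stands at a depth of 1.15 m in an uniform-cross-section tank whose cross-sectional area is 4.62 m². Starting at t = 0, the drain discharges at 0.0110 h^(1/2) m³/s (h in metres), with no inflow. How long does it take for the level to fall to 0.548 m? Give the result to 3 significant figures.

279 s

A dh/dt = −Q_out = −0.0110 √h.
Separate and integrate: 2(√h − √h₀) = −(0.0110/A) t.
t = 2A(√h₀ − √h)/0.0110 = 2·4.62·(√1.15 − √0.548)/0.0110
  = 9.2400 × (1.0724 − 0.74027) / 0.0110 = 278.97 s.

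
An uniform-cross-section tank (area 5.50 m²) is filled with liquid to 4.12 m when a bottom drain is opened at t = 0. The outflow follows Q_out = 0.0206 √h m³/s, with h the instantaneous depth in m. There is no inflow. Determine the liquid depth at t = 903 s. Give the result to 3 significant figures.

0.115 m

Volume balance on the tank: A dh/dt = −0.0206 √h.
Separate and integrate: 2(√h − √h₀) = −(0.0206/A) t.
√h = √4.12 − 0.0206·903/(2·5.50) = 2.0298 − 1.6911 = 0.33871.
h = 0.33871² = 0.11472 m.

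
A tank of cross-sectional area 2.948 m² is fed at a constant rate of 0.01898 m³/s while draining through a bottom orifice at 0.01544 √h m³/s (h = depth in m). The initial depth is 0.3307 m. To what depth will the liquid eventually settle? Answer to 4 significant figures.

Accumulation of liquid (constant cross-section A): A dh/dt = Q_in − 0.01544 √h. At steady state dh/dt = 0:
Q_in = 0.01544 √h_ss ⇒ √h_ss = 0.01898/0.01544 = 1.22927.
h_ss = 1.22927² = 1.51112 m. (Since h₀ = 0.3307 m < h_ss, the level will rise toward this value.)

1.511 m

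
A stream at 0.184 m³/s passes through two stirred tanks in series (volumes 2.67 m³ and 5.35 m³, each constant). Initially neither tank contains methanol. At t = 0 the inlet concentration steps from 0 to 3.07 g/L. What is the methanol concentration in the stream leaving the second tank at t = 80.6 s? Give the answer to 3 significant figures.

Species balance on tank i: dCᵢ/dt = (Cᵢ₋₁ − Cᵢ)/τᵢ with τᵢ = Vᵢ/Q.
τ₁ = 2.67/0.184 = 14.511 s; τ₂ = 5.35/0.184 = 29.076 s.
Solving the cascade with C₁(0)=C₂(0)=0 gives C₂(t) = C_in[1 − (τ₁ e^(−t/τ₁) − τ₂ e^(−t/τ₂))/(τ₁ − τ₂)].
At t = 80.6: e^(−t/τ₁) = 0.0038702, e^(−t/τ₂) = 0.062534.
C₂ = 3.07·[1 − (14.511·0.0038702 − 29.076·0.062534)/(-14.565)] = 3.07·0.87902 = 2.6986 g/L.

2.70 g/L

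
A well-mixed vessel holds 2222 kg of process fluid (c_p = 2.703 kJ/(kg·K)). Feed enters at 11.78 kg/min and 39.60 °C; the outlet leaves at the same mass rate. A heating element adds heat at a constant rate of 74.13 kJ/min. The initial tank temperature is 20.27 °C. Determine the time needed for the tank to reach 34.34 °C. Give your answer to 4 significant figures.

M c_p dT/dt = ṁ c_p (T_in − T) + Q̇.
τ = M/ṁ = 188.625 min; T_ss = T_in + Q̇/(ṁ c_p) = 41.9281 °C.
T(t) = T_ss + (T₀ − T_ss) e^(−t/τ). Set T = 34.34:
e^(−t/τ) = (34.34 − 41.9281)/(20.27 − 41.9281) = 0.350359
t = −188.625 · ln(0.350359) = 197.829 min.

197.8 min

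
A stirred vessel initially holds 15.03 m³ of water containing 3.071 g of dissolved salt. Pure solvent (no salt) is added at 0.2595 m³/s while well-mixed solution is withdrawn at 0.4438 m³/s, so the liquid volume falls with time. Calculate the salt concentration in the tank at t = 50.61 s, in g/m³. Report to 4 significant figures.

Total volume: dV/dt = Q_in − Q_out = -0.184300 m³/s, so V(t) = 15.03 − 0.184300 t and V(50.61) = 5.70258 m³.
Species balance (pure solvent in): dm/dt = −Q_out · m/V(t).
dm/m = −Q_out dt/(V₀ − 0.184300 t); integrating gives ln(m/m₀) = −(Q_out/(Q_in−Q_out)) ln(V/V₀).
m = m₀ (V₀/V)^(Q_out/(Q_in−Q_out)) = 3.071 × (15.03/5.70258)^(-2.40803) = 0.297693 g.
C = m/V = 0.297693/5.70258 = 0.0522033 g/m³.

0.05220 g/m³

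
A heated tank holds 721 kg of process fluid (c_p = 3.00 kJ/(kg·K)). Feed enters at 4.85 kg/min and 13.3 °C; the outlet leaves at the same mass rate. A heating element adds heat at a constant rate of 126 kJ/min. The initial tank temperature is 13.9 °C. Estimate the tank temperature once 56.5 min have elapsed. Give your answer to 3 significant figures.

M c_p dT/dt = ṁ c_p (T_in − T) + Q̇.
Rearrange: dT/dt = (T_ss − T)/τ with τ = M/ṁ = 148.66 min and T_ss = T_in + Q̇/(ṁ c_p) = 21.960 °C.
T approaches T_ss exponentially: T(t) = T_ss + (T₀ − T_ss) e^(−t/τ).
T(56.5) = 21.960 + (-8.0598)·e^(−56.5/148.66) = 21.960 + (-8.0598)·0.68382 = 16.448 °C.

16.4 °C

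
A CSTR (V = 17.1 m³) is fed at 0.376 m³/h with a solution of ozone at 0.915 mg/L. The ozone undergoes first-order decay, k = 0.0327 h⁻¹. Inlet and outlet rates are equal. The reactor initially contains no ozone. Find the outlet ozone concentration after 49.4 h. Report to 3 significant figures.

0.343 mg/L

Species balance: V dC/dt = Q C_in − Q C − k V C.
This is linear with rate a = Q/V + k = 0.054688 h⁻¹.
C_ss = Q C_in/(Q + kV) = 0.36789 mg/L; C(t) = C_ss + (C₀ − C_ss) e^(−a t).
C(49.4) = 0.36789 + (-0.36789)·e^(−0.054688·49.4) = 0.36789 + (-0.36789)·0.067098 = 0.34321 mg/L.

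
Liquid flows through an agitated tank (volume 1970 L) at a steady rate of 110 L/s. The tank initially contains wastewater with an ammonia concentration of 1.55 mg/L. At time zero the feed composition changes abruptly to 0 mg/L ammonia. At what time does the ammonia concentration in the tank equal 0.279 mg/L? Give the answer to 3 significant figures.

30.7 s

Mass balance on the solute (V constant): V dC/dt = Q(C_in − C), so τ = V/Q = 17.909 s.
C(t) = C_in + (C₀ − C_in) e^(−t/τ). Set C = 0.279 and solve for t:
e^(−t/τ) = (C − C_in)/(C₀ − C_in) = (0.279 − 0)/(1.55 − 0) = 0.18000
t = −τ ln(…) = 17.909 × 1.7148 = 30.710 s.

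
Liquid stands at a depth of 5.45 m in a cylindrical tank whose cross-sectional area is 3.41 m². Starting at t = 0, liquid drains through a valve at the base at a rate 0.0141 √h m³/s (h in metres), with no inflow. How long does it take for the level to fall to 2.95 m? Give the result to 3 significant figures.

298 s

With no inflow, A dh/dt = −0.0141 √h.
Separate and integrate: 2(√h − √h₀) = −(0.0141/A) t.
t = 2A(√h₀ − √h)/0.0141 = 2·3.41·(√5.45 − √2.95)/0.0141
  = 6.8200 × (2.3345 − 1.7176) / 0.0141 = 298.42 s.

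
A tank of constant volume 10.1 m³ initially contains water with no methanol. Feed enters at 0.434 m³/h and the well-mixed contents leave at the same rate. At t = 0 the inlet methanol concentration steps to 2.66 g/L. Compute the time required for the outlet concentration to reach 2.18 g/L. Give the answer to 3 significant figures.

39.8 h

Species balance: V dC/dt = Q(C_in − C) ⇒ τ = V/Q = 23.272 h.
C(t) = C_in + (C₀ − C_in) e^(−t/τ). Set C = 2.18 and solve for t:
e^(−t/τ) = (C − C_in)/(C₀ − C_in) = (2.18 − 2.66)/(0 − 2.66) = 0.18045
t = −τ ln(…) = 23.272 × 1.7123 = 39.848 h.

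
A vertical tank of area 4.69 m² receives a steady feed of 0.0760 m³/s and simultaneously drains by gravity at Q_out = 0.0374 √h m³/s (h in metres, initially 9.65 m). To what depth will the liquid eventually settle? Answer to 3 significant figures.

Level balance: A dh/dt = 0.0760 − 0.0374 √h. Setting dh/dt = 0:
Q_in = 0.0374 √h_ss ⇒ √h_ss = 0.0760/0.0374 = 2.0321.
h_ss = 2.0321² = 4.1294 m. (Since h₀ = 9.65 m > h_ss, the level will fall toward this value.)

4.13 m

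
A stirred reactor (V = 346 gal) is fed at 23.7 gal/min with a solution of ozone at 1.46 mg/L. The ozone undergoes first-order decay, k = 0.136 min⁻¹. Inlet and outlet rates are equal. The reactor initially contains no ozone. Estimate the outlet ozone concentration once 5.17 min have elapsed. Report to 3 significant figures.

Species balance: V dC/dt = Q C_in − Q C − k V C.
dC/dt = (Q/V) C_in − (Q/V + k) C; effective rate a = Q/V + k = 0.068497 + 0.136 = 0.20450 min⁻¹.
C_ss = Q C_in/(Q + kV) = 0.48903 mg/L; C(t) = C_ss + (C₀ − C_ss) e^(−a t).
C(5.17) = 0.48903 + (-0.48903)·e^(−0.20450·5.17) = 0.48903 + (-0.48903)·0.34741 = 0.31914 mg/L.

0.319 mg/L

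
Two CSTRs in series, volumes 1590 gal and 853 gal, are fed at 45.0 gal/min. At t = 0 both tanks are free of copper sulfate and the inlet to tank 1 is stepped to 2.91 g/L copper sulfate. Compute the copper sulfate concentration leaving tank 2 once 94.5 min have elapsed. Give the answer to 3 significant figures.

Time constants: τᵢ = Vᵢ/Q for each well-mixed tank.
τ₁ = 1590/45.0 = 35.333 min; τ₂ = 853/45.0 = 18.956 min.
Tank 1: C₁ = C_in(1 − e^(−t/τ₁)). Tank 2 (τ₁ ≠ τ₂): C₂ = C_in[1 − (τ₁ e^(−t/τ₁) − τ₂ e^(−t/τ₂))/(τ₁ − τ₂)].
At t = 94.5: e^(−t/τ₁) = 0.068939, e^(−t/τ₂) = 0.0068374.
C₂ = 2.91·[1 − (35.333·0.068939 − 18.956·0.0068374)/(16.378)] = 2.91·0.85918 = 2.5002 g/L.

2.50 g/L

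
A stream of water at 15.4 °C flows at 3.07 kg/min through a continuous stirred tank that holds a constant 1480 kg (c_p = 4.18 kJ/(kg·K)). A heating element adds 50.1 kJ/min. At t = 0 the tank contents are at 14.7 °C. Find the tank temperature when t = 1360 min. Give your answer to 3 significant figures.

M c_p dT/dt = ṁ c_p (T_in − T) + Q̇.
τ = M/ṁ = 482.08 min; T_ss = T_in + Q̇/(ṁ c_p) = 15.4 + 50.1/(3.07·4.18) = 19.304 °C.
T approaches T_ss exponentially: T(t) = T_ss + (T₀ − T_ss) e^(−t/τ).
T(1360) = 19.304 + (-4.6041)·e^(−1360/482.08) = 19.304 + (-4.6041)·0.059542 = 19.030 °C.

19.0 °C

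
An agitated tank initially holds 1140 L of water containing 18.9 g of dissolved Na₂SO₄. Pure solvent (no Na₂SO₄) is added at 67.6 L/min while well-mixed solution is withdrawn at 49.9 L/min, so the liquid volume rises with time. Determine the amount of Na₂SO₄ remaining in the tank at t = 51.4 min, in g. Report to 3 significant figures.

3.62 g

Total volume: dV/dt = Q_in − Q_out = 17.700 L/min, so V(t) = 1140 + 17.700 t and V(51.4) = 2049.8 L.
Solute balance: dm/dt = 0 − Q_out C = −Q_out m/V(t).
Separate: dm/m = −Q_out dt/V(t) ⇒ ln(m/m₀) = −(Q_out/(Q_in−Q_out)) ln(V/V₀).
m = m₀ (V₀/V)^(Q_out/(Q_in−Q_out)) = 18.9 × (1140/2049.8)^(2.8192) = 3.6151 g.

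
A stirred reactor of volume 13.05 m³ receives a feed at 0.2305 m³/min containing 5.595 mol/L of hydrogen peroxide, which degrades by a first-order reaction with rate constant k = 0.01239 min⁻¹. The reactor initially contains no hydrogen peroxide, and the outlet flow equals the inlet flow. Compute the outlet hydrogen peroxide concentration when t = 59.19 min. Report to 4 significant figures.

Species balance: V dC/dt = Q C_in − Q C − k V C.
dC/dt = (Q/V) C_in − (Q/V + k) C; effective rate a = Q/V + k = 0.0176628 + 0.01239 = 0.0300528 min⁻¹.
C_ss = Q C_in/(Q + kV) = 3.28833 mol/L; C(t) = C_ss + (C₀ − C_ss) e^(−a t).
C(59.19) = 3.28833 + (-3.28833)·e^(−0.0300528·59.19) = 3.28833 + (-3.28833)·0.168836 = 2.73314 mol/L.

2.733 mol/L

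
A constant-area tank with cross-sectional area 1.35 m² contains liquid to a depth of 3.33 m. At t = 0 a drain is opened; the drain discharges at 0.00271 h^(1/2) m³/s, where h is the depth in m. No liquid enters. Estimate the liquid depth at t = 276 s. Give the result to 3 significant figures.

Unsteady balance on liquid volume: A dh/dt = −0.00271 √h.
∫ h^(−1/2) dh = −(0.00271/A) ∫ dt, giving 2√h = 2√h₀ − (0.00271/A) t.
√h = √3.33 − 0.00271·276/(2·1.35) = 1.8248 − 0.27702 = 1.5478.
h = 1.5478² = 2.3957 m.

2.40 m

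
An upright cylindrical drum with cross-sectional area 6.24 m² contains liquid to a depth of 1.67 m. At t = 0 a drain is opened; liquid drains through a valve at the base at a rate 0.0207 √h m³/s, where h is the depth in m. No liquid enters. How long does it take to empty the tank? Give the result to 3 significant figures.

779 s

With no inflow, A dh/dt = −0.0207 √h.
This is separable: 2 d(√h)/dt = −0.0207/A, so √h = √h₀ − (0.0207/(2A)) t.
Tank is empty when √h = 0: t_empty = 2A√h₀/0.0207.
t_empty = 2·6.24·√1.67/0.0207 = 12.480·1.2923/0.0207 = 779.12 s.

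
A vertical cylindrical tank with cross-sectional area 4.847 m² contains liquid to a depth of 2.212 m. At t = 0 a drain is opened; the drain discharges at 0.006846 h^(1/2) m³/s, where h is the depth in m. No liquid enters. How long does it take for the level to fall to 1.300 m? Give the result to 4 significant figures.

491.5 s

A dh/dt = −Q_out = −0.006846 √h.
∫ h^(−1/2) dh = −(0.006846/A) ∫ dt, giving 2√h = 2√h₀ − (0.006846/A) t.
t = 2A(√h₀ − √h)/0.006846 = 2·4.847·(√2.212 − √1.300)/0.006846
  = 9.69400 × (1.48728 − 1.14018) / 0.006846 = 491.502 s.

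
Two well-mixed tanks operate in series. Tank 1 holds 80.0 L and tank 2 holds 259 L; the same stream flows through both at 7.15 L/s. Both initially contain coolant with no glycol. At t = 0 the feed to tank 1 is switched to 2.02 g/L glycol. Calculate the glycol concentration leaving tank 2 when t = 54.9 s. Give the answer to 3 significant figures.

1.38 g/L

Each tank obeys Vᵢ dCᵢ/dt = Q(Cᵢ₋₁ − Cᵢ), so τᵢ = Vᵢ/Q.
τ₁ = 80.0/7.15 = 11.189 s; τ₂ = 259/7.15 = 36.224 s.
Tank 1: C₁ = C_in(1 − e^(−t/τ₁)). Tank 2 (τ₁ ≠ τ₂): C₂ = C_in[1 − (τ₁ e^(−t/τ₁) − τ₂ e^(−t/τ₂))/(τ₁ − τ₂)].
At t = 54.9: e^(−t/τ₁) = 0.0073970, e^(−t/τ₂) = 0.21968.
C₂ = 2.02·[1 − (11.189·0.0073970 − 36.224·0.21968)/(-25.035)] = 2.02·0.68544 = 1.3846 g/L.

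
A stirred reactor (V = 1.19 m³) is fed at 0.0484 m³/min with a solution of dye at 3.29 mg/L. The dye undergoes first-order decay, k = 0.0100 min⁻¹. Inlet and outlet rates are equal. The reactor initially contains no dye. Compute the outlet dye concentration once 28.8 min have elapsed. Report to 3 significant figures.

Species balance: V dC/dt = Q C_in − Q C − k V C.
This is linear with rate a = Q/V + k = 0.050672 min⁻¹.
C_ss = Q C_in/(Q + kV) = 2.6407 mg/L; C(t) = C_ss + (C₀ − C_ss) e^(−a t).
C(28.8) = 2.6407 + (-2.6407)·e^(−0.050672·28.8) = 2.6407 + (-2.6407)·0.23238 = 2.0271 mg/L.

2.03 mg/L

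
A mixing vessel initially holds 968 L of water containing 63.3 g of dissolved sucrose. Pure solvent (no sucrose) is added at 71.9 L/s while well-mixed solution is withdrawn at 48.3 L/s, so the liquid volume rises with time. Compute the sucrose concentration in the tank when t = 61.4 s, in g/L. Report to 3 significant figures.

Let m(t) be the amount of sucrose. Volume: V(t) = V₀ + (Q_in − Q_out) t = 968 + 23.600 t; V(61.4) = 2417.0 L.
Solute balance: dm/dt = 0 − Q_out C = −Q_out m/V(t).
dm/m = −Q_out dt/(V₀ + 23.600 t); integrating gives ln(m/m₀) = −(Q_out/(Q_in−Q_out)) ln(V/V₀).
m = m₀ (V₀/V)^(Q_out/(Q_in−Q_out)) = 63.3 × (968/2417.0)^(2.0466) = 9.7289 g.
C = m/V = 9.7289/2417.0 = 0.0040251 g/L.

0.00403 g/L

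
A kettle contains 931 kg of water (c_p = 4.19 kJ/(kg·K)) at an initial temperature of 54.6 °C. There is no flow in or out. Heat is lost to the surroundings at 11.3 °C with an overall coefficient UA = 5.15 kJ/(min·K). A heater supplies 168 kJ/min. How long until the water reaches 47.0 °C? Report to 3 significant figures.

942 min

Lumped-capacitance energy balance: M c_p dT/dt = UA(T_amb − T) + Q̇.
τ = M c_p/UA = 757.45 min; T_ss = T_amb + Q̇/UA = 11.3 + 168/5.15 = 43.921 °C.
T(t) = T_ss + (T₀ − T_ss)e^(−t/τ); set T = 47.0:
t = −τ ln[(T − T_ss)/(T₀ − T_ss)] = −757.45 · ln(0.28830) = 942.09 min.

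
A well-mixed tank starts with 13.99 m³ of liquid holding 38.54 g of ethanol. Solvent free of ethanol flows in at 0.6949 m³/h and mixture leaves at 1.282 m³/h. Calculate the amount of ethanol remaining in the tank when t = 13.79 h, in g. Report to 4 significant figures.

Let m(t) be the amount of ethanol. Volume: V(t) = V₀ + (Q_in − Q_out) t = 13.99 − 0.587100 t; V(13.79) = 5.89389 m³.
Solute balance: dm/dt = 0 − Q_out C = −Q_out m/V(t).
Separate: dm/m = −Q_out dt/V(t) ⇒ ln(m/m₀) = −(Q_out/(Q_in−Q_out)) ln(V/V₀).
m = m₀ (V₀/V)^(Q_out/(Q_in−Q_out)) = 38.54 × (13.99/5.89389)^(-2.18361) = 5.83645 g.

5.836 g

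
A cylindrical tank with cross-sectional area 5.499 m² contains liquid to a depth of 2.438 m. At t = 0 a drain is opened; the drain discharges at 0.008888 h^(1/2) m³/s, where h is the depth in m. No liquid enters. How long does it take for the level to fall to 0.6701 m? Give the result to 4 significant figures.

919.2 s

A dh/dt = −Q_out = −0.008888 √h.
Separate and integrate: 2(√h − √h₀) = −(0.008888/A) t.
t = 2A(√h₀ − √h)/0.008888 = 2·5.499·(√2.438 − √0.6701)/0.008888
  = 10.9980 × (1.56141 − 0.818596) / 0.008888 = 919.156 s.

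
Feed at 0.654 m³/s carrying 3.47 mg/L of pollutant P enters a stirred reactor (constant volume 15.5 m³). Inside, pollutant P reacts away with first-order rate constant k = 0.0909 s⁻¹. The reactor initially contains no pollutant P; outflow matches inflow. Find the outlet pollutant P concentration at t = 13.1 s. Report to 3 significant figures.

0.908 mg/L

V dC/dt = Q(C_in − C) − k V C.
dC/dt = (Q/V) C_in − (Q/V + k) C; effective rate a = Q/V + k = 0.042194 + 0.0909 = 0.13309 s⁻¹.
C_ss = Q C_in/(Q + kV) = 1.1001 mg/L; C(t) = C_ss + (C₀ − C_ss) e^(−a t).
C(13.1) = 1.1001 + (-1.1001)·e^(−0.13309·13.1) = 1.1001 + (-1.1001)·0.17490 = 0.90766 mg/L.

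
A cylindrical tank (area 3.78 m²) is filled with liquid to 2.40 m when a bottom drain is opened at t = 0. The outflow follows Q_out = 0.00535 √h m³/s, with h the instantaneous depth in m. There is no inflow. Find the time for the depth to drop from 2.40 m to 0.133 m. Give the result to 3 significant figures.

1670 s

Unsteady balance on liquid volume: A dh/dt = −0.00535 √h.
This is separable: 2 d(√h)/dt = −0.00535/A, so √h = √h₀ − (0.00535/(2A)) t.
t = 2A(√h₀ − √h)/0.00535 = 2·3.78·(√2.40 − √0.133)/0.00535
  = 7.5600 × (1.5492 − 0.36469) / 0.00535 = 1673.8 s.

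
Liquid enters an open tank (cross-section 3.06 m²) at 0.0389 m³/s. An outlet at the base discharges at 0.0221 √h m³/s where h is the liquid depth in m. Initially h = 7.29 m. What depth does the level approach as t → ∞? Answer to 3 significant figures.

3.10 m

A dh/dt = Q_in − 0.0221 √h. Steady state requires inflow = outflow:
Q_in = 0.0221 √h_ss ⇒ √h_ss = 0.0389/0.0221 = 1.7602.
h_ss = 1.7602² = 3.0982 m. (Since h₀ = 7.29 m > h_ss, the level will fall toward this value.)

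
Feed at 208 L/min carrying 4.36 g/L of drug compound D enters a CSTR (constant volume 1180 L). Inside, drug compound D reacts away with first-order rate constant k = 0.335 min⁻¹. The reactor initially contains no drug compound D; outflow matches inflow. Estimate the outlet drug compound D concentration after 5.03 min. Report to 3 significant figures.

1.39 g/L

Species balance: V dC/dt = Q C_in − Q C − k V C.
This is linear with rate a = Q/V + k = 0.51127 min⁻¹.
C_ss = Q C_in/(Q + kV) = 1.5032 g/L; C(t) = C_ss + (C₀ − C_ss) e^(−a t).
C(5.03) = 1.5032 + (-1.5032)·e^(−0.51127·5.03) = 1.5032 + (-1.5032)·0.076406 = 1.3883 g/L.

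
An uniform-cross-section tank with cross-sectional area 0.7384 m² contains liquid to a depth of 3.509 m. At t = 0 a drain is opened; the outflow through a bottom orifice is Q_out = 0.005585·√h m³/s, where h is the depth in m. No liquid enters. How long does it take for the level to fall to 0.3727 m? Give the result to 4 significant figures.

With no inflow, A dh/dt = −0.005585 √h.
Separate and integrate: 2(√h − √h₀) = −(0.005585/A) t.
t = 2A(√h₀ − √h)/0.005585 = 2·0.7384·(√3.509 − √0.3727)/0.005585
  = 1.47680 × (1.87323 − 0.610492) / 0.005585 = 333.897 s.

333.9 s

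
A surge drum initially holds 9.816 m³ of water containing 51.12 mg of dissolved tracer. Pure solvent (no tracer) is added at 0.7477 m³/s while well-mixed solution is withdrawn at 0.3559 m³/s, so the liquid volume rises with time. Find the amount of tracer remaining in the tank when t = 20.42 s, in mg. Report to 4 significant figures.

Let m(t) be the amount of tracer. Volume: V(t) = V₀ + (Q_in − Q_out) t = 9.816 + 0.391800 t; V(20.42) = 17.8166 m³.
Solute balance: dm/dt = 0 − Q_out C = −Q_out m/V(t).
Separate: dm/m = −Q_out dt/V(t) ⇒ ln(m/m₀) = −(Q_out/(Q_in−Q_out)) ln(V/V₀).
m = m₀ (V₀/V)^(Q_out/(Q_in−Q_out)) = 51.12 × (9.816/17.8166)^(0.908372) = 29.7456 mg.

29.75 mg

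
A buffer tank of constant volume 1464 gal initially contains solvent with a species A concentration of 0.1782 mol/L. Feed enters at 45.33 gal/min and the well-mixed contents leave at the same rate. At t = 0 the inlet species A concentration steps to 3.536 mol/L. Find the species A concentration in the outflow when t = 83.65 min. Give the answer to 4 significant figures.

3.284 mol/L

Accumulation = in − out for the solute gives V dC/dt = Q(C_in − C).
Time constant τ = V/Q = 1464/45.33 = 32.2965 min.
C approaches C_in exponentially: C(t) = C_in + (C₀ − C_in) e^(−t/τ).
C(83.65) = 3.536 + (0.1782 − 3.536)·e^(−83.65/32.2965) = 3.536 + (-3.35780)·0.0750152 = 3.28411 mol/L.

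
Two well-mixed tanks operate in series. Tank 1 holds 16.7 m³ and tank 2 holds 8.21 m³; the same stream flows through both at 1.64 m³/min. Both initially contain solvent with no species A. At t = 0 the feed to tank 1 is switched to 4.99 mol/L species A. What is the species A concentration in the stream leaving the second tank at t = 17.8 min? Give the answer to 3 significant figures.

3.42 mol/L

Species balance on tank i: dCᵢ/dt = (Cᵢ₋₁ − Cᵢ)/τᵢ with τᵢ = Vᵢ/Q.
τ₁ = 16.7/1.64 = 10.183 min; τ₂ = 8.21/1.64 = 5.0061 min.
Solving the cascade with C₁(0)=C₂(0)=0 gives C₂(t) = C_in[1 − (τ₁ e^(−t/τ₁) − τ₂ e^(−t/τ₂))/(τ₁ − τ₂)].
At t = 17.8: e^(−t/τ₁) = 0.17412, e^(−t/τ₂) = 0.028562.
C₂ = 4.99·[1 − (10.183·0.17412 − 5.0061·0.028562)/(5.1768)] = 4.99·0.68513 = 3.4188 mol/L.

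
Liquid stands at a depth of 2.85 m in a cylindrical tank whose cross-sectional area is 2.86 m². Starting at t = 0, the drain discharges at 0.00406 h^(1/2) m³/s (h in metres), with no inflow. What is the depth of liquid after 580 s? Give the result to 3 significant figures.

1.63 m

With no inflow, A dh/dt = −0.00406 √h.
∫ h^(−1/2) dh = −(0.00406/A) ∫ dt, giving 2√h = 2√h₀ − (0.00406/A) t.
√h = √2.85 − 0.00406·580/(2·2.86) = 1.6882 − 0.41168 = 1.2765.
h = 1.2765² = 1.6295 m.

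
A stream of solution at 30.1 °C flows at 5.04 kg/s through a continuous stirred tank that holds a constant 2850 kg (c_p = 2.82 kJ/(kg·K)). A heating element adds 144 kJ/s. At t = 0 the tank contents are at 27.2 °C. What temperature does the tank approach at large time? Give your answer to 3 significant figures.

Energy balance: M c_p dT/dt = ṁ c_p (T_in − T) + 144.
At steady state dT/dt = 0 ⇒ T_ss = T_in + Q̇/(ṁ c_p) = 30.1 + 144/(5.04·2.82) = 40.232 °C.

40.2 °C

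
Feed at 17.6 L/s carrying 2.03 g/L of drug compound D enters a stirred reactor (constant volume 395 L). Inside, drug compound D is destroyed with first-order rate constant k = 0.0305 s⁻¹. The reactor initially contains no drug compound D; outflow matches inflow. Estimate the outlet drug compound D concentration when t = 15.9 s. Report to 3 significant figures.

0.840 g/L

Accumulation = in − out − consumed: V dC/dt = Q C_in − Q C − k V C.
This is linear with rate a = Q/V + k = 0.075057 s⁻¹.
C_ss = Q C_in/(Q + kV) = 1.2051 g/L; C(t) = C_ss + (C₀ − C_ss) e^(−a t).
C(15.9) = 1.2051 + (-1.2051)·e^(−0.075057·15.9) = 1.2051 + (-1.2051)·0.30319 = 0.83972 g/L.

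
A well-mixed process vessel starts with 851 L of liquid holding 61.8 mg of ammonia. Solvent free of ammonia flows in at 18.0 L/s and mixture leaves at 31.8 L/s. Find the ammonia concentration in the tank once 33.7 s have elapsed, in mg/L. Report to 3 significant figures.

Total volume: dV/dt = Q_in − Q_out = -13.800 L/s, so V(t) = 851 − 13.800 t and V(33.7) = 385.94 L.
No ammonia enters, so dm/dt = −Q_out · (m/V).
Separate: dm/m = −Q_out dt/V(t) ⇒ ln(m/m₀) = −(Q_out/(Q_in−Q_out)) ln(V/V₀).
m = m₀ (V₀/V)^(Q_out/(Q_in−Q_out)) = 61.8 × (851/385.94)^(-2.3043) = 9.9920 mg.
C = m/V = 9.9920/385.94 = 0.025890 mg/L.

0.0259 mg/L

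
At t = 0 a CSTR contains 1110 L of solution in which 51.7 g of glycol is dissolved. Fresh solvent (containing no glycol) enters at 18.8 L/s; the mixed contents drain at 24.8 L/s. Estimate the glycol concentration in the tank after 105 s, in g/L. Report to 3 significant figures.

0.00337 g/L

Total volume: dV/dt = Q_in − Q_out = -6.0000 L/s, so V(t) = 1110 − 6.0000 t and V(105) = 480.00 L.
Solute balance: dm/dt = 0 − Q_out C = −Q_out m/V(t).
dm/m = −Q_out dt/(V₀ − 6.0000 t); integrating gives ln(m/m₀) = −(Q_out/(Q_in−Q_out)) ln(V/V₀).
m = m₀ (V₀/V)^(Q_out/(Q_in−Q_out)) = 51.7 × (1110/480.00)^(-4.1333) = 1.6167 g.
C = m/V = 1.6167/480.00 = 0.0033680 g/L.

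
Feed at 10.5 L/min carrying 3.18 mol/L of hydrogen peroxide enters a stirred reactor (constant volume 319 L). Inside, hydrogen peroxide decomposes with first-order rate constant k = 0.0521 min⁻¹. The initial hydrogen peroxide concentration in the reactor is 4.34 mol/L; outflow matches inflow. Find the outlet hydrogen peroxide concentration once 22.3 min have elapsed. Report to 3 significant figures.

1.70 mol/L

V dC/dt = Q(C_in − C) − k V C.
This is linear with rate a = Q/V + k = 0.085015 min⁻¹.
C_ss = Q C_in/(Q + kV) = 1.2312 mol/L; C(t) = C_ss + (C₀ − C_ss) e^(−a t).
C(22.3) = 1.2312 + (3.1088)·e^(−0.085015·22.3) = 1.2312 + (3.1088)·0.15019 = 1.6981 mol/L.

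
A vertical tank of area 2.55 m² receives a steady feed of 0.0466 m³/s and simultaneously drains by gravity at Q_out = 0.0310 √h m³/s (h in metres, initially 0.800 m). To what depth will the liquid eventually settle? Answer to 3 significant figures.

2.26 m

Volume balance on the tank: A dh/dt = Q_in − 0.0310 √h. At steady state dh/dt = 0:
Q_in = 0.0310 √h_ss ⇒ √h_ss = 0.0466/0.0310 = 1.5032.
h_ss = 1.5032² = 2.2597 m. (Since h₀ = 0.800 m < h_ss, the level will rise toward this value.)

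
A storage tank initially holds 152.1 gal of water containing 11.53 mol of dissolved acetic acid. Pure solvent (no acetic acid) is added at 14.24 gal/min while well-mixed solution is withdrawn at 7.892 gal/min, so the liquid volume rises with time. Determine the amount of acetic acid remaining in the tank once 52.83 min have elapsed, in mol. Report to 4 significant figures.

2.710 mol

Total volume: dV/dt = Q_in − Q_out = 6.34800 gal/min, so V(t) = 152.1 + 6.34800 t and V(52.83) = 487.465 gal.
No acetic acid enters, so dm/dt = −Q_out · (m/V).
Separate: dm/m = −Q_out dt/V(t) ⇒ ln(m/m₀) = −(Q_out/(Q_in−Q_out)) ln(V/V₀).
m = m₀ (V₀/V)^(Q_out/(Q_in−Q_out)) = 11.53 × (152.1/487.465)^(1.24323) = 2.71012 mol.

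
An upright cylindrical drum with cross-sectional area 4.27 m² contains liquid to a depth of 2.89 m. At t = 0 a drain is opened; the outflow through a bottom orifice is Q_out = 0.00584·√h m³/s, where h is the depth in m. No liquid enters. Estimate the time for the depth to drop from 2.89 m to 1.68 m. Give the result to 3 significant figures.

A dh/dt = −Q_out = −0.00584 √h.
∫ h^(−1/2) dh = −(0.00584/A) ∫ dt, giving 2√h = 2√h₀ − (0.00584/A) t.
t = 2A(√h₀ − √h)/0.00584 = 2·4.27·(√2.89 − √1.68)/0.00584
  = 8.5400 × (1.7000 − 1.2961) / 0.00584 = 590.56 s.

591 s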